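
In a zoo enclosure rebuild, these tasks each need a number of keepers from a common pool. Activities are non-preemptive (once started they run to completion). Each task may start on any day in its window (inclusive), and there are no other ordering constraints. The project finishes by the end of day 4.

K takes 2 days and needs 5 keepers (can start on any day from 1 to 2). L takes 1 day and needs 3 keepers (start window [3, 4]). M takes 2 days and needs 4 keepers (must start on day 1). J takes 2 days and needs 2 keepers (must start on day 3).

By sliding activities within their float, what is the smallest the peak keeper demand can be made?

9

Schedule K@1, L@3, M@1, J@3: d1:9  d2:9  d3:5  d4:2 — peak 9.
No arrangement of the 4 feasible schedules does better.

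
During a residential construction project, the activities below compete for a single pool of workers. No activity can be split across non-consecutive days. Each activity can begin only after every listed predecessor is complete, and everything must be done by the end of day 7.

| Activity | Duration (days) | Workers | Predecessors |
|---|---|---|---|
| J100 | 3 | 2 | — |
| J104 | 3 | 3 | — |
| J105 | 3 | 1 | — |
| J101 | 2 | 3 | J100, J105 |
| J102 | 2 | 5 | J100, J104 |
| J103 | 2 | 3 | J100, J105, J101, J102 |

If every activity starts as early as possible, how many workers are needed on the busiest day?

8

Early-start schedule: J100@1, J104@1, J105@1, J101@4, J102@4, J103@6.
Load per day: day 1: 6, day 2: 6, day 3: 6, day 4: 8, day 5: 8, day 6: 3, day 7: 3.
Peak is 8.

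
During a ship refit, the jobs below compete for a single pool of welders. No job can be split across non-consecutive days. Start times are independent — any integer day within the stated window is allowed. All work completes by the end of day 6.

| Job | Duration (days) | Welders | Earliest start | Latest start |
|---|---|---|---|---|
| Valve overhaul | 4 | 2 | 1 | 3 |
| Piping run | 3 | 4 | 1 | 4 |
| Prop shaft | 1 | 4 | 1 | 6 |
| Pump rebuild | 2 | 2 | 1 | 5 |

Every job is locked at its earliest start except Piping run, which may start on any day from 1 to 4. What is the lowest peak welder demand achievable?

8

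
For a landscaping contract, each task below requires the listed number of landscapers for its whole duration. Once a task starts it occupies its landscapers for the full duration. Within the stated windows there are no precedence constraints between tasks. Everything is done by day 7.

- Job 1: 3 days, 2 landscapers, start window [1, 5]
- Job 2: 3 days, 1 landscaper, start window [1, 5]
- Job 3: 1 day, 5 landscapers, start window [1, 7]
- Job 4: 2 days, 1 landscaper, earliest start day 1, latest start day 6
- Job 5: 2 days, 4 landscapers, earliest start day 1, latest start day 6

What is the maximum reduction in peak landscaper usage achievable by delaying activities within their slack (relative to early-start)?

Early-start peak: d1:13  d2:8  d3:3  d4:0  d5:0  d6:0  d7:0 ⇒ 13.
Leveled (Job 1@1, Job 2@1, Job 3@4, Job 4@1, Job 5@5): d1:4  d2:4  d3:3  d4:5  d5:4  d6:4  d7:0 ⇒ 5.
Reduction 13 − 5 = 8.

8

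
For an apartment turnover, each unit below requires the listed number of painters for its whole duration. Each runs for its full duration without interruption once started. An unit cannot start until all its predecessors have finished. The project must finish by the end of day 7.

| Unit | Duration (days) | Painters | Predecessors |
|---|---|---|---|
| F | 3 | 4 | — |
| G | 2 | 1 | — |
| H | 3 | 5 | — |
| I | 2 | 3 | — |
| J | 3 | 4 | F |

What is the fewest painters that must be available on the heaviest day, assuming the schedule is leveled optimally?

Early-start (F@1, G@1, H@1, I@1, J@4) gives peak 13: d1:13  d2:13  d3:9  d4:4  d5:4  d6:4  d7:0.
Shift H→3.
Schedule F@1, G@1, H@3, I@1, J@4: d1:8  d2:8  d3:9  d4:9  d5:9  d6:4  d7:0 — peak 9.

9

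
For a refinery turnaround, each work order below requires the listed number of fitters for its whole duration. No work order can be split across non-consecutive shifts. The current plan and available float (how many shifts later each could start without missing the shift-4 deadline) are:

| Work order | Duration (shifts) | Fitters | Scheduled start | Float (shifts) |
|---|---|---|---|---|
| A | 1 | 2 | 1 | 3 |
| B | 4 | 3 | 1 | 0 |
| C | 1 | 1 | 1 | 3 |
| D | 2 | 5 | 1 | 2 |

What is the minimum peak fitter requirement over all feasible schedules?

8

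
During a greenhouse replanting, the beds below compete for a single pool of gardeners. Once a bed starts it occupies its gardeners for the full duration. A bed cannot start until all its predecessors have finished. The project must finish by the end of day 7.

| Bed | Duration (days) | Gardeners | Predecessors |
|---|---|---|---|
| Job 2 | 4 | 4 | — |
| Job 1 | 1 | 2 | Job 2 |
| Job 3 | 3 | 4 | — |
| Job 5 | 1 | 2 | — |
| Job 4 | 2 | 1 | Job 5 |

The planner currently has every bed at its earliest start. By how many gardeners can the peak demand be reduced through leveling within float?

4

Early-start peak: d1:10  d2:9  d3:9  d4:4  d5:2  d6:0  d7:0 ⇒ 10.
Leveled (Job 2@1, Job 1@5, Job 3@5, Job 5@1, Job 4@2): d1:6  d2:5  d3:5  d4:4  d5:6  d6:4  d7:4 ⇒ 6.
Reduction 10 − 6 = 4.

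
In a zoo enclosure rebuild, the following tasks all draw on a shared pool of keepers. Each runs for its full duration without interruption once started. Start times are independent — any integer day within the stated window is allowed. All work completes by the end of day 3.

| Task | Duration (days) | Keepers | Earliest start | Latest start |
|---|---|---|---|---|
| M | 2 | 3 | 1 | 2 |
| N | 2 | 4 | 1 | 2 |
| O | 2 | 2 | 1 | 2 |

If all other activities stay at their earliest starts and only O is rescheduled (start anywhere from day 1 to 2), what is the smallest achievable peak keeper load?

9

O@1: d1:9  d2:9  d3:0 → peak 9
O@2: d1:7  d2:9  d3:2 → peak 9
Best is O@1, peak 9.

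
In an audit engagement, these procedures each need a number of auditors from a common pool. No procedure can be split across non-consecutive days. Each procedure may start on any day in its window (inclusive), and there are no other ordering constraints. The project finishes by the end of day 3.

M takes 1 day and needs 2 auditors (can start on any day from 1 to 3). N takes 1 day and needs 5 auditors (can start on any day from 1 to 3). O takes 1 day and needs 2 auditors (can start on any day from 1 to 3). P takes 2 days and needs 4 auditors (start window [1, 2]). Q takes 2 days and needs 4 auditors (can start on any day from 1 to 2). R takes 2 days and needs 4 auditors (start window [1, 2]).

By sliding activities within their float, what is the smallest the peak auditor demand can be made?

12

Early-start (M@1, N@1, O@1, P@1, Q@1, R@1) gives peak 21: d1:21  d2:12  d3:0.
Shift P→2, Q→2, R→2.
Schedule M@1, N@1, O@1, P@2, Q@2, R@2: d1:9  d2:12  d3:12 — peak 12.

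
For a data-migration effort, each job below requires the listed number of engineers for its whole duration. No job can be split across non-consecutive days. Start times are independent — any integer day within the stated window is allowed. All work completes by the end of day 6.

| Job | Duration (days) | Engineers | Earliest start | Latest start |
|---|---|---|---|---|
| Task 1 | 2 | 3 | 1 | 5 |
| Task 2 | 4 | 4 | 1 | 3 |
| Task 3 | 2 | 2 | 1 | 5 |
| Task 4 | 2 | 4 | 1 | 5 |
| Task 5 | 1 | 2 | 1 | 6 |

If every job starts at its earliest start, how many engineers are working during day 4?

At early start, day 4 has: Task 2.
Demand: 4 = 4.

4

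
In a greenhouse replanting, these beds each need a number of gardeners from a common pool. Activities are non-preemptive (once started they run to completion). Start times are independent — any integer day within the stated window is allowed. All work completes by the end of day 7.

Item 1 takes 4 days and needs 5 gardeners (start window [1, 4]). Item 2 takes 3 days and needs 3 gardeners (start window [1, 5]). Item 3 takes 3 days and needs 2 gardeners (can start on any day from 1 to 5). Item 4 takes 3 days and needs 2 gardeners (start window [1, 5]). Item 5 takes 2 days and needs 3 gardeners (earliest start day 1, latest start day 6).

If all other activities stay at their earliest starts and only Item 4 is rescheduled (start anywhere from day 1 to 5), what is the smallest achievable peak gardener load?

13

Item 4@1: d1:15  d2:15  d3:12  d4:5  d5:0  d6:0  d7:0 → peak 15
Item 4@2: d1:13  d2:15  d3:12  d4:7  d5:0  d6:0  d7:0 → peak 15
Item 4@3: d1:13  d2:13  d3:12  d4:7  d5:2  d6:0  d7:0 → peak 13
Item 4@4: d1:13  d2:13  d3:10  d4:7  d5:2  d6:2  d7:0 → peak 13
Item 4@5: d1:13  d2:13  d3:10  d4:5  d5:2  d6:2  d7:2 → peak 13
Best is Item 4@3, peak 13.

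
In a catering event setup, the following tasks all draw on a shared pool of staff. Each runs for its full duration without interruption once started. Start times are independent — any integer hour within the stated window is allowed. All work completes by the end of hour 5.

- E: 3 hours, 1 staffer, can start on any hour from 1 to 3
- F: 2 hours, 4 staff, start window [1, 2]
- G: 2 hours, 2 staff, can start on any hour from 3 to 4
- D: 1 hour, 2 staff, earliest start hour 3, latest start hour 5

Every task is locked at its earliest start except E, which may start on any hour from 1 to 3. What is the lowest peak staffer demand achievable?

5

E@1: h1:5  h2:5  h3:5  h4:2  h5:0 → peak 5
E@2: h1:4  h2:5  h3:5  h4:3  h5:0 → peak 5
E@3: h1:4  h2:4  h3:5  h4:3  h5:1 → peak 5
Best is E@1, peak 5.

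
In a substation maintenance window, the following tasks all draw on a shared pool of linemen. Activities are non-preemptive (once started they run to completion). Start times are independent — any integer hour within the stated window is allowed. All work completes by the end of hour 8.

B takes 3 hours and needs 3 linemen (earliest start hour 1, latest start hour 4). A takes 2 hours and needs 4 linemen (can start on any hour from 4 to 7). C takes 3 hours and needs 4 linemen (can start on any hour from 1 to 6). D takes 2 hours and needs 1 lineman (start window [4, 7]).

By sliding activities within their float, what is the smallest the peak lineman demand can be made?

Early-start (B@1, A@4, C@1, D@4) gives peak 7: h1:7  h2:7  h3:7  h4:5  h5:5  h6:0  h7:0  h8:0.
Shift B→4, A→7.
Schedule B@4, A@7, C@1, D@4: h1:4  h2:4  h3:4  h4:4  h5:4  h6:3  h7:4  h8:4 — peak 4.
Total lineman-hours = 31 over 8 hours ⇒ peak ≥ ⌈31/8⌉ = 4, so 4 is optimal.

4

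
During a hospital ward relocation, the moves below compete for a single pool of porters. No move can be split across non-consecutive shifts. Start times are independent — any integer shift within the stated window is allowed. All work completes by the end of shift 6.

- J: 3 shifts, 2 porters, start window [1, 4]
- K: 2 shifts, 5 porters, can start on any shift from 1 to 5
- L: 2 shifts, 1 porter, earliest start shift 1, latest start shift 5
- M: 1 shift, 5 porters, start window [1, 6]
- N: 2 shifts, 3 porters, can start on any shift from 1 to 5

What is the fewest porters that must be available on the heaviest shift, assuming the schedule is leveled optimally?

6

Early-start (J@1, K@1, L@1, M@1, N@1) gives peak 16: s1:16  s2:11  s3:2  s4:0  s5:0  s6:0.
Shift K→4, M→6.
Schedule J@1, K@4, L@1, M@6, N@1: s1:6  s2:6  s3:2  s4:5  s5:5  s6:5 — peak 6.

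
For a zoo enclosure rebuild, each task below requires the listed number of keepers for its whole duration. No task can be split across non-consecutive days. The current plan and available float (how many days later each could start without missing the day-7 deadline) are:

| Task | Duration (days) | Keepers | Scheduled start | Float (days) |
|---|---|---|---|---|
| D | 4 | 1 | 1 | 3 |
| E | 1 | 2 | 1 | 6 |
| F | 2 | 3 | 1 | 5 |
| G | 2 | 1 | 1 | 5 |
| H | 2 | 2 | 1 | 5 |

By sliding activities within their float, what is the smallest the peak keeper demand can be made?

3

Early-start (D@1, E@1, F@1, G@1, H@1) gives peak 9: d1:9  d2:7  d3:1  d4:1  d5:0  d6:0  d7:0.
Shift F→6, G→2, H→4.
Schedule D@1, E@1, F@6, G@2, H@4: d1:3  d2:2  d3:2  d4:3  d5:2  d6:3  d7:3 — peak 3.
Total keeper-days = 18 over 7 days ⇒ peak ≥ ⌈18/7⌉ = 3, so 3 is optimal.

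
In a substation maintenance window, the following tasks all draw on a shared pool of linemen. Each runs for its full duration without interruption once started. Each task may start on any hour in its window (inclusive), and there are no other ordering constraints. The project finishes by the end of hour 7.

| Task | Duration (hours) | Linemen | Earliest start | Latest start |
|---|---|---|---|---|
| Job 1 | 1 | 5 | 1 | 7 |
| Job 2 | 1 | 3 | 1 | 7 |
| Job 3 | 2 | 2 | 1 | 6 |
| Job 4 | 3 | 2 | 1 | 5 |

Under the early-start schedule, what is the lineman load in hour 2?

At early start, hour 2 has: Job 3, Job 4.
Demand: 2 + 2 = 4.

4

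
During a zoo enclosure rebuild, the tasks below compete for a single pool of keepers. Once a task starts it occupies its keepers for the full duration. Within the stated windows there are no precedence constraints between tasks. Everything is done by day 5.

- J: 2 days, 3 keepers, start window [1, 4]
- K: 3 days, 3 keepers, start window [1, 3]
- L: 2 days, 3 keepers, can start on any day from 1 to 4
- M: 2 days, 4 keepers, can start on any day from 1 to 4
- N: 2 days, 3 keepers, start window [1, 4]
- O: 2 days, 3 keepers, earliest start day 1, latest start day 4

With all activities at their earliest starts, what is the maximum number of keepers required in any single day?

19

Early-start schedule: J@1, K@1, L@1, M@1, N@1, O@1.
Load per day: day 1: 19, day 2: 19, day 3: 3, day 4: 0, day 5: 0.
Peak is 19.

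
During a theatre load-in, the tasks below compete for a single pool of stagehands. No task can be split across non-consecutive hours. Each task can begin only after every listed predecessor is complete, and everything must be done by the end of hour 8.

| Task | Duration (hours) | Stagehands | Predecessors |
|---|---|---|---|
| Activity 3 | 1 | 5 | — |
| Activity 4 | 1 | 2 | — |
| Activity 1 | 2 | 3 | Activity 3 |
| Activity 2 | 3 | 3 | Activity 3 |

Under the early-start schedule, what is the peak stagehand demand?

Early-start schedule: Activity 3@1, Activity 4@1, Activity 1@2, Activity 2@2.
Load per hour: hour 1: 7, hour 2: 6, hour 3: 6, hour 4: 3, hour 5: 0, hour 6: 0, hour 7: 0, hour 8: 0.
Peak is 7.

7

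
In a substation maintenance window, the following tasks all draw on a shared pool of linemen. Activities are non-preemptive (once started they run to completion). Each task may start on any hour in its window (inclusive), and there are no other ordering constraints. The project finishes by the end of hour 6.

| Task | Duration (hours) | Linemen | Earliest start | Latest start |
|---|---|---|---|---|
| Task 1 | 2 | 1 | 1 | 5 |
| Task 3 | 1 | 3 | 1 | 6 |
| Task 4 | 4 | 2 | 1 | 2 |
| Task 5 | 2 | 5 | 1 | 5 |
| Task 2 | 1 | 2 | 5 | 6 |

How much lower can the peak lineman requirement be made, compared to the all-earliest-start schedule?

Early-start peak: h1:11  h2:8  h3:2  h4:2  h5:2  h6:0 ⇒ 11.
Leveled (Task 1@1, Task 3@1, Task 4@1, Task 5@3, Task 2@5): h1:6  h2:3  h3:7  h4:7  h5:2  h6:0 ⇒ 7.
Reduction 11 − 7 = 4.

4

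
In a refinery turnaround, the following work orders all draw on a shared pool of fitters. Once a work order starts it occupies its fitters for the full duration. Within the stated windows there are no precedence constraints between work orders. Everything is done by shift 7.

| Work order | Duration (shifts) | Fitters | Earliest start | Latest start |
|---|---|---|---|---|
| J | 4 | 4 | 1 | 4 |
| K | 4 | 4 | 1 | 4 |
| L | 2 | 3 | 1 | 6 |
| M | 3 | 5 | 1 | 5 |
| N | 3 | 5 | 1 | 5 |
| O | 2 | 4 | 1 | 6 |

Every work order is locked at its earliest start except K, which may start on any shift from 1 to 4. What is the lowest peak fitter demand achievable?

21

K@1: s1:25  s2:25  s3:18  s4:8  s5:0  s6:0  s7:0 → peak 25
K@2: s1:21  s2:25  s3:18  s4:8  s5:4  s6:0  s7:0 → peak 25
K@3: s1:21  s2:21  s3:18  s4:8  s5:4  s6:4  s7:0 → peak 21
K@4: s1:21  s2:21  s3:14  s4:8  s5:4  s6:4  s7:4 → peak 21
Best is K@3, peak 21.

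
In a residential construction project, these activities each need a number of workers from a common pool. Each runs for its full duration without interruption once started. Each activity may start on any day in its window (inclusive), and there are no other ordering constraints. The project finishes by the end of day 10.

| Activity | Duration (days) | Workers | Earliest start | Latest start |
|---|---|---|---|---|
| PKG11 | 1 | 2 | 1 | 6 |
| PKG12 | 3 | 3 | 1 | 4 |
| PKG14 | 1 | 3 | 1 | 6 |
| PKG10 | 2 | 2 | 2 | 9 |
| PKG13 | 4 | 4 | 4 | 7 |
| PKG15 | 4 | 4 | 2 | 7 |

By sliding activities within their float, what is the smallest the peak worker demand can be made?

Early-start (PKG11@1, PKG12@1, PKG14@1, PKG10@2, PKG13@4, PKG15@2) gives peak 9: d1:8  d2:9  d3:9  d4:8  d5:8  d6:4  d7:4  d8:0  d9:0  d10:0.
Shift PKG14→2, PKG10→4, PKG13→7, PKG15→3.
Schedule PKG11@1, PKG12@1, PKG14@2, PKG10@4, PKG13@7, PKG15@3: d1:5  d2:6  d3:7  d4:6  d5:6  d6:4  d7:4  d8:4  d9:4  d10:4 — peak 7.

7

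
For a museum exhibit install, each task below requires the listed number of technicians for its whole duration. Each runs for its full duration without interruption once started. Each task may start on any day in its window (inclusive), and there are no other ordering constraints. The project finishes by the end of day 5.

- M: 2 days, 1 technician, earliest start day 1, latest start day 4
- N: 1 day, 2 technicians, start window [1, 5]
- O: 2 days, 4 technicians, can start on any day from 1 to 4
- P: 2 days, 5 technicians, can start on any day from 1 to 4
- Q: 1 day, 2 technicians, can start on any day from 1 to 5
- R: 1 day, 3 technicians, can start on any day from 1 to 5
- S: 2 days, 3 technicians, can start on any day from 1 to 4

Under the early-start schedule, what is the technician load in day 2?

At early start, day 2 has: M, O, P, S.
Demand: 1 + 4 + 5 + 3 = 13.

13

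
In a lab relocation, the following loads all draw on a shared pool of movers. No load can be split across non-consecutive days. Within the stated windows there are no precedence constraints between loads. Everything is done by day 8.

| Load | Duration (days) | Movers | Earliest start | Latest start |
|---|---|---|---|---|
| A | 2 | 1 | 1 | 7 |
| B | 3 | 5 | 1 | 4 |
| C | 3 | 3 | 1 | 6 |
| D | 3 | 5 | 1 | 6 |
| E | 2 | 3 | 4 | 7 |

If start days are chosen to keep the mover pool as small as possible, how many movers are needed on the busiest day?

Early-start (A@1, B@1, C@1, D@1, E@4) gives peak 14: d1:14  d2:14  d3:13  d4:3  d5:3  d6:0  d7:0  d8:0.
Shift C→3, D→4, E→6.
Schedule A@1, B@1, C@3, D@4, E@6: d1:6  d2:6  d3:8  d4:8  d5:8  d6:8  d7:3  d8:0 — peak 8.

8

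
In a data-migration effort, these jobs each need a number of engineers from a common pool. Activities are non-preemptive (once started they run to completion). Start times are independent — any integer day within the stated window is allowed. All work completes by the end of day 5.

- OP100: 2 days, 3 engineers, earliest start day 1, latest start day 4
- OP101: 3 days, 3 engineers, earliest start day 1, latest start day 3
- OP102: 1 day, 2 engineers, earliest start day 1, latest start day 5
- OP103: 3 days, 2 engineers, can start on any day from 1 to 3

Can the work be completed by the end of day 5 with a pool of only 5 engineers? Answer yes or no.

Schedule OP100@1, OP101@3, OP102@1, OP103@2: d1:5  d2:5  d3:5  d4:5  d5:3 — peak 5 ≤ 5.

yes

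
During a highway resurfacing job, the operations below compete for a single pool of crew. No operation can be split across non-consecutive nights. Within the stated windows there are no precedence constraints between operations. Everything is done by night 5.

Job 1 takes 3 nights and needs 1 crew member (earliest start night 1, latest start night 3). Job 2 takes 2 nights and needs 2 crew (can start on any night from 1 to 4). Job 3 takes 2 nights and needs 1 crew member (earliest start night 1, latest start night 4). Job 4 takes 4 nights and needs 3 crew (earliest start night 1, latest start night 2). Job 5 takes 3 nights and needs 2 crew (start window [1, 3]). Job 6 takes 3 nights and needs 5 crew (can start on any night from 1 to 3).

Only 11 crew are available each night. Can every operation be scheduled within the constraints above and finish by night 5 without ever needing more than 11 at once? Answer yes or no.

yes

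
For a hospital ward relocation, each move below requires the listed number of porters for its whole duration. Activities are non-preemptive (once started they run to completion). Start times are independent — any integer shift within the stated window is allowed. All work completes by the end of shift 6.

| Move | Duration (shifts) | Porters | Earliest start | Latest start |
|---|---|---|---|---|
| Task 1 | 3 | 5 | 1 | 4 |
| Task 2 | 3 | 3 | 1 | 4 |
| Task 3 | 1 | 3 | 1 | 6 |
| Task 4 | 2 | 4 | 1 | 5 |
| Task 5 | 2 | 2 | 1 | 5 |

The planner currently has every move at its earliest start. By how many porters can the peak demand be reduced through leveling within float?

Early-start peak: s1:17  s2:14  s3:8  s4:0  s5:0  s6:0 ⇒ 17.
Leveled (Task 1@1, Task 2@4, Task 3@4, Task 4@5, Task 5@1): s1:7  s2:7  s3:5  s4:6  s5:7  s6:7 ⇒ 7.
Reduction 17 − 7 = 10.

10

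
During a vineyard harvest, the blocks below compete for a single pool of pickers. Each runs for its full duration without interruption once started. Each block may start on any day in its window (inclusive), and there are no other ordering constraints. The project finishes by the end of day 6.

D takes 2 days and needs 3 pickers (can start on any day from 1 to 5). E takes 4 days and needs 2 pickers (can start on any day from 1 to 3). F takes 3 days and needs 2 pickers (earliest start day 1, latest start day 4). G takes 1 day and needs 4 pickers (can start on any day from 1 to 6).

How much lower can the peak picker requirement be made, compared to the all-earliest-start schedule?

6

Early-start peak: d1:11  d2:7  d3:4  d4:2  d5:0  d6:0 ⇒ 11.
Leveled (D@1, E@1, F@3, G@6): d1:5  d2:5  d3:4  d4:4  d5:2  d6:4 ⇒ 5.
Reduction 11 − 5 = 6.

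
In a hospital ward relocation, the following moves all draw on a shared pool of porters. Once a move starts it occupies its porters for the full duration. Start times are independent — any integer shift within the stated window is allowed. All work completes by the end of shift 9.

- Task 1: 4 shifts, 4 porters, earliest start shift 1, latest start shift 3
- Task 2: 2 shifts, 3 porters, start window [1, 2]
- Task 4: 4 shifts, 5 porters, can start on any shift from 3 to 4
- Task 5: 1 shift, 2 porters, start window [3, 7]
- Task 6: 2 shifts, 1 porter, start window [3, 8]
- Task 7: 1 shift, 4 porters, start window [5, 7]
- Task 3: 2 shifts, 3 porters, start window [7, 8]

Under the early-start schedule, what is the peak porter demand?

12

Early-start schedule: Task 1@1, Task 2@1, Task 4@3, Task 5@3, Task 6@3, Task 7@5, Task 3@7.
Load per shift: shift 1: 7, shift 2: 7, shift 3: 12, shift 4: 10, shift 5: 9, shift 6: 5, shift 7: 3, shift 8: 3, shift 9: 0.
Peak is 12.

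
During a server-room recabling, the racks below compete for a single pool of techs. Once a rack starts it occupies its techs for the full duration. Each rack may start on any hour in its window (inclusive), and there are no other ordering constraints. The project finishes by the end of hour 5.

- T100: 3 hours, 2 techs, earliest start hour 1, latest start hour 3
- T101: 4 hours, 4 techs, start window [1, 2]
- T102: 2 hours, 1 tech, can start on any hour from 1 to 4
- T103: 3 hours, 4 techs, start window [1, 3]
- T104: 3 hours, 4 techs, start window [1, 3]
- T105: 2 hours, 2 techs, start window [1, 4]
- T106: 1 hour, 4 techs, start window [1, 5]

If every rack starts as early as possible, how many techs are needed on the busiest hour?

Early-start schedule: T100@1, T101@1, T102@1, T103@1, T104@1, T105@1, T106@1.
Load per hour: hour 1: 21, hour 2: 17, hour 3: 14, hour 4: 4, hour 5: 0.
Peak is 21.

21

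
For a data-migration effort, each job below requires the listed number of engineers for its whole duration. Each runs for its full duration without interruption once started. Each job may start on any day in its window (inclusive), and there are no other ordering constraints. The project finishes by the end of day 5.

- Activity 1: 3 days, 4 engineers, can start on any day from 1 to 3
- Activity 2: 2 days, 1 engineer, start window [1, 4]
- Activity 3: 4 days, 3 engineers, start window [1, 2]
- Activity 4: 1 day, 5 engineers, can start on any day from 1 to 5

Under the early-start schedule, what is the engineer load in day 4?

At early start, day 4 has: Activity 3.
Demand: 3 = 3.

3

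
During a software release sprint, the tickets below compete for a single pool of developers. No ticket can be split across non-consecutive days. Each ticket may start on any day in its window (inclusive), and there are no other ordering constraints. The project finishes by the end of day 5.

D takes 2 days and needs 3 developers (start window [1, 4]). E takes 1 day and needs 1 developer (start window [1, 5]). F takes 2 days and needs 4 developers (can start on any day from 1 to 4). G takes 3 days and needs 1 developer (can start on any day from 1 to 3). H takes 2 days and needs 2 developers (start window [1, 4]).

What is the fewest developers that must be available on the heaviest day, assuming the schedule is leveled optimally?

Early-start (D@1, E@1, F@1, G@1, H@1) gives peak 11: d1:11  d2:10  d3:1  d4:0  d5:0.
Shift F→4, G→3, H→2.
Schedule D@1, E@1, F@4, G@3, H@2: d1:4  d2:5  d3:3  d4:5  d5:5 — peak 5.
Total developer-days = 22 over 5 days ⇒ peak ≥ ⌈22/5⌉ = 5, so 5 is optimal.

5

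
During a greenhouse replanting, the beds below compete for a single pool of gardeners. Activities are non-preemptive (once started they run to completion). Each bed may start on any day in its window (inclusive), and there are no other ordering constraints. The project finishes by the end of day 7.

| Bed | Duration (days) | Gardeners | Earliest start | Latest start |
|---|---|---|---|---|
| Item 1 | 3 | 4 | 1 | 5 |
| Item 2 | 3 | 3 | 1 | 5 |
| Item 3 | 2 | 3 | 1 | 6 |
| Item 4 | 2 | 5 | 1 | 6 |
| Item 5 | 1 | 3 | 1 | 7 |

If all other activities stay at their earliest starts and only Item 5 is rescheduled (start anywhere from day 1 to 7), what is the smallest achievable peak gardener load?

15

Item 5@1: d1:18  d2:15  d3:7  d4:0  d5:0  d6:0  d7:0 → peak 18
Item 5@2: d1:15  d2:18  d3:7  d4:0  d5:0  d6:0  d7:0 → peak 18
Item 5@3: d1:15  d2:15  d3:10  d4:0  d5:0  d6:0  d7:0 → peak 15
Item 5@4: d1:15  d2:15  d3:7  d4:3  d5:0  d6:0  d7:0 → peak 15
Item 5@5: d1:15  d2:15  d3:7  d4:0  d5:3  d6:0  d7:0 → peak 15
Item 5@6: d1:15  d2:15  d3:7  d4:0  d5:0  d6:3  d7:0 → peak 15
Item 5@7: d1:15  d2:15  d3:7  d4:0  d5:0  d6:0  d7:3 → peak 15
Best is Item 5@3, peak 15.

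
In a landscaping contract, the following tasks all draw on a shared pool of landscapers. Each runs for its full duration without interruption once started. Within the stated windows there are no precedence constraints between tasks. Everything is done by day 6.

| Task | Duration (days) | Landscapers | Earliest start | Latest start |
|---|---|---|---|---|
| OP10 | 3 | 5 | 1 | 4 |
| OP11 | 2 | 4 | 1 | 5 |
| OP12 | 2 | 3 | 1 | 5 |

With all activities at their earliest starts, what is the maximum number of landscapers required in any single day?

Early-start schedule: OP10@1, OP11@1, OP12@1.
Load per day: day 1: 12, day 2: 12, day 3: 5, day 4: 0, day 5: 0, day 6: 0.
Peak is 12.

12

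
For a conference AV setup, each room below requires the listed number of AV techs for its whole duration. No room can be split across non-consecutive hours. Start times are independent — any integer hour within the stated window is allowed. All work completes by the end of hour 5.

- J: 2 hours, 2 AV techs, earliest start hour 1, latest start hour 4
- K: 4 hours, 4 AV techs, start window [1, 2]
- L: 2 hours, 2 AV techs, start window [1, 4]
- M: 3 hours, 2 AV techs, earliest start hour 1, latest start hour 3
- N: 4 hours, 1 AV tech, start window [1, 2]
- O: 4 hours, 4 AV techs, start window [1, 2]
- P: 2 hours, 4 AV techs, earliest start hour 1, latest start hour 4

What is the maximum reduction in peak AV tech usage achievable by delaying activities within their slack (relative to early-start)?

Early-start peak: h1:19  h2:19  h3:11  h4:9  h5:0 ⇒ 19.
Leveled (J@1, K@1, L@1, M@1, N@1, O@1, P@3): h1:15  h2:15  h3:15  h4:13  h5:0 ⇒ 15.
Reduction 19 − 15 = 4.

4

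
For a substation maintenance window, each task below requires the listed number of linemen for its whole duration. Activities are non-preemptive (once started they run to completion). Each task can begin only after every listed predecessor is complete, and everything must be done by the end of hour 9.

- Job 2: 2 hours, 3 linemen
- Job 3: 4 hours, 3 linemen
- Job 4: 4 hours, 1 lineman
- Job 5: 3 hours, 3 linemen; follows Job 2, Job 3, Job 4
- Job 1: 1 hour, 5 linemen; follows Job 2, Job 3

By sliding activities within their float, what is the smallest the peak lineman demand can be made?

Early-start (Job 2@1, Job 3@1, Job 4@1, Job 5@5, Job 1@5) gives peak 8: h1:7  h2:7  h3:4  h4:4  h5:8  h6:3  h7:3  h8:0  h9:0.
Shift Job 4→3, Job 5→7.
Schedule Job 2@1, Job 3@1, Job 4@3, Job 5@7, Job 1@5: h1:6  h2:6  h3:4  h4:4  h5:6  h6:1  h7:3  h8:3  h9:3 — peak 6.

6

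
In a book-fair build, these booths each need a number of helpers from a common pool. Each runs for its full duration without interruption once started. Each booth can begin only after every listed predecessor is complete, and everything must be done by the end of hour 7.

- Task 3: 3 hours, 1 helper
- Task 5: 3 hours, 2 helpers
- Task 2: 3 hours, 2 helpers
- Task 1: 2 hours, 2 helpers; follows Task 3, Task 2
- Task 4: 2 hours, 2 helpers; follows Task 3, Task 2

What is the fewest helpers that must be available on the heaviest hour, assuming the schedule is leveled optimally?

Early-start (Task 3@1, Task 5@1, Task 2@1, Task 1@4, Task 4@4) gives peak 5: h1:5  h2:5  h3:5  h4:4  h5:4  h6:0  h7:0.
Shift Task 5→4, Task 4→6.
Schedule Task 3@1, Task 5@4, Task 2@1, Task 1@4, Task 4@6: h1:3  h2:3  h3:3  h4:4  h5:4  h6:4  h7:2 — peak 4.
Total helper-hours = 23 over 7 hours ⇒ peak ≥ ⌈23/7⌉ = 4, so 4 is optimal.

4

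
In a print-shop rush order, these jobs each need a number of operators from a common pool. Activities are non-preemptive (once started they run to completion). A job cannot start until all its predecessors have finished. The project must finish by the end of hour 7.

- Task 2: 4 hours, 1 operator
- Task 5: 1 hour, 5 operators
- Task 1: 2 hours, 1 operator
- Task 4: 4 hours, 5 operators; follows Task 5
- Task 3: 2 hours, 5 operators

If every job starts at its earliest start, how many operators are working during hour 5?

At early start, hour 5 has: Task 4.
Demand: 5 = 5.

5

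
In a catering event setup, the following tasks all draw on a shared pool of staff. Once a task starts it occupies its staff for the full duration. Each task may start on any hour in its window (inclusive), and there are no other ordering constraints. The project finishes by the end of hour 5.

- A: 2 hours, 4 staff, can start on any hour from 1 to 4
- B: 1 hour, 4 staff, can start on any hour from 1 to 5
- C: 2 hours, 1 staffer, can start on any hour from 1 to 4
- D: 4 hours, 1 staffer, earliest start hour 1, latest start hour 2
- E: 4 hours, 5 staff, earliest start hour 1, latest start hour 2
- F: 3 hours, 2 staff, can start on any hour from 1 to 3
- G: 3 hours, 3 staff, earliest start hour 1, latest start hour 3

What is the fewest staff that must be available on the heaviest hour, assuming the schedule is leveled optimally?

11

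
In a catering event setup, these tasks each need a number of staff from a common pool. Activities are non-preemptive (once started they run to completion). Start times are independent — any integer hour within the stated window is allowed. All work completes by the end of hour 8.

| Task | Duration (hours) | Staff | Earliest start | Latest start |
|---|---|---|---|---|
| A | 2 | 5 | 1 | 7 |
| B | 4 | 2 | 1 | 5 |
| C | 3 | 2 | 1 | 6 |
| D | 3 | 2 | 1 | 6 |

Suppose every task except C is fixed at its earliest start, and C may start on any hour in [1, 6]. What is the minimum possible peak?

9

C@1: h1:11  h2:11  h3:6  h4:2  h5:0  h6:0  h7:0  h8:0 → peak 11
C@2: h1:9  h2:11  h3:6  h4:4  h5:0  h6:0  h7:0  h8:0 → peak 11
C@3: h1:9  h2:9  h3:6  h4:4  h5:2  h6:0  h7:0  h8:0 → peak 9
C@4: h1:9  h2:9  h3:4  h4:4  h5:2  h6:2  h7:0  h8:0 → peak 9
C@5: h1:9  h2:9  h3:4  h4:2  h5:2  h6:2  h7:2  h8:0 → peak 9
C@6: h1:9  h2:9  h3:4  h4:2  h5:0  h6:2  h7:2  h8:2 → peak 9
Best is C@3, peak 9.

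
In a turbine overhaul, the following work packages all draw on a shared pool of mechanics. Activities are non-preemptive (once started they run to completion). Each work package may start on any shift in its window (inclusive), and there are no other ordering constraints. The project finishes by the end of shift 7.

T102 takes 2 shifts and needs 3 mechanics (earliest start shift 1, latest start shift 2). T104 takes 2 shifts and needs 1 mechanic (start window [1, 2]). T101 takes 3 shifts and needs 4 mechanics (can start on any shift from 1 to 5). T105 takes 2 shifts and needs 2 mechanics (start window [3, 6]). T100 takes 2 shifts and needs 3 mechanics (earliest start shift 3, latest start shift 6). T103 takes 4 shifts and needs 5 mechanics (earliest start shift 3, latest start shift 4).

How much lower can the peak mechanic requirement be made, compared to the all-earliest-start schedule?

6

Early-start peak: s1:8  s2:8  s3:14  s4:10  s5:5  s6:5  s7:0 ⇒ 14.
Leveled (T102@1, T104@1, T101@1, T105@3, T100@5, T103@4): s1:8  s2:8  s3:6  s4:7  s5:8  s6:8  s7:5 ⇒ 8.
Reduction 14 − 8 = 6.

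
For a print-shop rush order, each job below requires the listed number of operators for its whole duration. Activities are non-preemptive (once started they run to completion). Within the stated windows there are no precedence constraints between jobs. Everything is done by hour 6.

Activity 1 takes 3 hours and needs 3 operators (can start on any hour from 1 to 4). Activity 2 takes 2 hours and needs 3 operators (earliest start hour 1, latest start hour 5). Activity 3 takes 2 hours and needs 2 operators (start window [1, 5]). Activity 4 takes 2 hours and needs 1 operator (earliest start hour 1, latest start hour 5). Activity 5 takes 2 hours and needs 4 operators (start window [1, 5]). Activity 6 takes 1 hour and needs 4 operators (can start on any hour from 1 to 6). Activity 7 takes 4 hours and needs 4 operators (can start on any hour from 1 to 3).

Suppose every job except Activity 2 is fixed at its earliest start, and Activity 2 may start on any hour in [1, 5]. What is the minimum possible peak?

Activity 2@1: h1:21  h2:17  h3:7  h4:4  h5:0  h6:0 → peak 21
Activity 2@2: h1:18  h2:17  h3:10  h4:4  h5:0  h6:0 → peak 18
Activity 2@3: h1:18  h2:14  h3:10  h4:7  h5:0  h6:0 → peak 18
Activity 2@4: h1:18  h2:14  h3:7  h4:7  h5:3  h6:0 → peak 18
Activity 2@5: h1:18  h2:14  h3:7  h4:4  h5:3  h6:3 → peak 18
Best is Activity 2@2, peak 18.

18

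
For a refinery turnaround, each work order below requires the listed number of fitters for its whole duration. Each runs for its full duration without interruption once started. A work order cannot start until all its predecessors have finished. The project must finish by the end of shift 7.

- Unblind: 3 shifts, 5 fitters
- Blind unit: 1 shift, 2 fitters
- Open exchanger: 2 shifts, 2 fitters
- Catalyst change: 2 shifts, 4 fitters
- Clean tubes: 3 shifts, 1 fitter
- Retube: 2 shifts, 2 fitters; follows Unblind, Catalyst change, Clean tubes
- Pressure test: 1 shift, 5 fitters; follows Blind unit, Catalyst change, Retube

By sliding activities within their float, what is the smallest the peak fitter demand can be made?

10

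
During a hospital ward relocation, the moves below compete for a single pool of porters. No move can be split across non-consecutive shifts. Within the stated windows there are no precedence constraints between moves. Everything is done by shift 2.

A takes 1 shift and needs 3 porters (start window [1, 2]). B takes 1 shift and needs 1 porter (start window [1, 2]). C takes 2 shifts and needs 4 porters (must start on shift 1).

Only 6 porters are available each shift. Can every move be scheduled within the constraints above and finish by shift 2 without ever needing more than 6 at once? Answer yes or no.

The minimum achievable peak is 7; 6 < 7, so no feasible schedule stays within the cap.

no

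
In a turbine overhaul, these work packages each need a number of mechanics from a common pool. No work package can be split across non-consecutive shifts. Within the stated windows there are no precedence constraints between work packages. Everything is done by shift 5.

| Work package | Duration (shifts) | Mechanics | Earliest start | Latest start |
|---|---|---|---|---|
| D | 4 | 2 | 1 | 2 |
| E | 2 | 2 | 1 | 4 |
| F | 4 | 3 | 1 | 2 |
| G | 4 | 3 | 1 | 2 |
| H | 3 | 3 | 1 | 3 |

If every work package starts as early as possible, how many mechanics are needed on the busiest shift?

13

Early-start schedule: D@1, E@1, F@1, G@1, H@1.
Load per shift: shift 1: 13, shift 2: 13, shift 3: 11, shift 4: 8, shift 5: 0.
Peak is 13.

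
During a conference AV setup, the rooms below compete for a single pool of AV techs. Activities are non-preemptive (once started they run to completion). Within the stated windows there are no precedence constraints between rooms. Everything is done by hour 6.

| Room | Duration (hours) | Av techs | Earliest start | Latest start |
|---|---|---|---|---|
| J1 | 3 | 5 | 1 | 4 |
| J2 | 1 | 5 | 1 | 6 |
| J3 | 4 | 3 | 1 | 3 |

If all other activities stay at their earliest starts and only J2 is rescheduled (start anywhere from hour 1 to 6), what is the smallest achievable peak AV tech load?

J2@1: h1:13  h2:8  h3:8  h4:3  h5:0  h6:0 → peak 13
J2@2: h1:8  h2:13  h3:8  h4:3  h5:0  h6:0 → peak 13
J2@3: h1:8  h2:8  h3:13  h4:3  h5:0  h6:0 → peak 13
J2@4: h1:8  h2:8  h3:8  h4:8  h5:0  h6:0 → peak 8
J2@5: h1:8  h2:8  h3:8  h4:3  h5:5  h6:0 → peak 8
J2@6: h1:8  h2:8  h3:8  h4:3  h5:0  h6:5 → peak 8
Best is J2@4, peak 8.

8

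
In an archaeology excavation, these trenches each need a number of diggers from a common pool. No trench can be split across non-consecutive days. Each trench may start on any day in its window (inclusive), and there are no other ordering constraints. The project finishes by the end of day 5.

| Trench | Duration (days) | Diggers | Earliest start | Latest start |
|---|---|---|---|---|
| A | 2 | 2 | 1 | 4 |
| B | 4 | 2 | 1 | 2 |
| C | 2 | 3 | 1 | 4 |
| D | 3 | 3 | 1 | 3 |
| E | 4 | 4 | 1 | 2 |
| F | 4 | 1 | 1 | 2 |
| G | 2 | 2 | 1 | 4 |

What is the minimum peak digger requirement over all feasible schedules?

12

Early-start (A@1, B@1, C@1, D@1, E@1, F@1, G@1) gives peak 17: d1:17  d2:17  d3:10  d4:7  d5:0.
Shift D→3, G→3.
Schedule A@1, B@1, C@1, D@3, E@1, F@1, G@3: d1:12  d2:12  d3:12  d4:12  d5:3 — peak 12.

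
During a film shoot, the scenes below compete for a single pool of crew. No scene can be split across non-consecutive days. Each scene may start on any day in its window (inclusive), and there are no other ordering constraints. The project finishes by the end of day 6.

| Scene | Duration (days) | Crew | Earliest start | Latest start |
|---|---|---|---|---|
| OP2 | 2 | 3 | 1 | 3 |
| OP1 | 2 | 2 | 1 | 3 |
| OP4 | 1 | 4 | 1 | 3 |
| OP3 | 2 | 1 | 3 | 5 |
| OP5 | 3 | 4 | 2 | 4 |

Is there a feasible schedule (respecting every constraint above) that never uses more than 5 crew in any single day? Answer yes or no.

yes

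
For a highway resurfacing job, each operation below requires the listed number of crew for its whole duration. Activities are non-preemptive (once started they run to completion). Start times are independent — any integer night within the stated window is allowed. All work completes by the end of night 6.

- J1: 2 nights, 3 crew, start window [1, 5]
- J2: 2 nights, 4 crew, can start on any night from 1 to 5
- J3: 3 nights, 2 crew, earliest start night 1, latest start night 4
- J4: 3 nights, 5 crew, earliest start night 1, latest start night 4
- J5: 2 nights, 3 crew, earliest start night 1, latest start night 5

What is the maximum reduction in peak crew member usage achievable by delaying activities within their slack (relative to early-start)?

9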